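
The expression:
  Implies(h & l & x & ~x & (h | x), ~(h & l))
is always true.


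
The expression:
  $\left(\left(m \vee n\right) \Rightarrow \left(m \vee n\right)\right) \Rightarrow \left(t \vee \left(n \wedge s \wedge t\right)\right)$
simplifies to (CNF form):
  $t$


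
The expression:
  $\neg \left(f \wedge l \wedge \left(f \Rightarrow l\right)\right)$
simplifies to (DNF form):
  $\neg f \vee \neg l$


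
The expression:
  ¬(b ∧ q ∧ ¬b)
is always true.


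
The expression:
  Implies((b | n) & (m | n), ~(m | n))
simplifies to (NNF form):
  ~n & (~b | ~m)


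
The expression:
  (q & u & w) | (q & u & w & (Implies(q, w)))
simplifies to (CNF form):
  q & u & w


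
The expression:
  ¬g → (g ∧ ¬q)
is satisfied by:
  {g: True}


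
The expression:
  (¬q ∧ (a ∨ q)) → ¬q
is always true.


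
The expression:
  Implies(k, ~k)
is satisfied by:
  {k: False}


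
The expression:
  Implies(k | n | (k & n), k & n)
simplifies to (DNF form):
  (k & n) | (~k & ~n)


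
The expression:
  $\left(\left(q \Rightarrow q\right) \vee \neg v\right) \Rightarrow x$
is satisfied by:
  {x: True}


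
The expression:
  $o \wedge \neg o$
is never true.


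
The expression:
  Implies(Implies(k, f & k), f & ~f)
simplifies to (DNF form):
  k & ~f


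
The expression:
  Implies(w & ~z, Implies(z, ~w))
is always true.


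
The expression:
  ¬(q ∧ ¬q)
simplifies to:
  True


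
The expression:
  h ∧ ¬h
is never true.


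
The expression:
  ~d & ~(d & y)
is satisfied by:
  {d: False}


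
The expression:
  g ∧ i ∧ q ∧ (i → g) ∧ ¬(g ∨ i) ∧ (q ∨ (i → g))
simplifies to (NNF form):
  False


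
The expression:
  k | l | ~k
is always true.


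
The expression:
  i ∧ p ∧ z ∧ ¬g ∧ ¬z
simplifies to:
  False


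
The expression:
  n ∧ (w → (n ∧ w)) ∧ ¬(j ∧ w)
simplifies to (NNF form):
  n ∧ (¬j ∨ ¬w)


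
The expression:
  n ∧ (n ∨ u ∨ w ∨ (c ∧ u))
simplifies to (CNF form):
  n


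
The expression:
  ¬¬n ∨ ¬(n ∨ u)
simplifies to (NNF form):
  n ∨ ¬u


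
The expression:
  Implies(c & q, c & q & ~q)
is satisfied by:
  {c: False, q: False}
  {q: True, c: False}
  {c: True, q: False}


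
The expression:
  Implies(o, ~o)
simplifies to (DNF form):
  ~o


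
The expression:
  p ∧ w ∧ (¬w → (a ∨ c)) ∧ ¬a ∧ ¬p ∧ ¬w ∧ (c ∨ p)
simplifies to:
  False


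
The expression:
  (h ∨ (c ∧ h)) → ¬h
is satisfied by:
  {h: False}


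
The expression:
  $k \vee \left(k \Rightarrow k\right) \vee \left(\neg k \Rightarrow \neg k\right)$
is always true.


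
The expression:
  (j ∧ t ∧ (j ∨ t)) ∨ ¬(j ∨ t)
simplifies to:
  (j ∧ t) ∨ (¬j ∧ ¬t)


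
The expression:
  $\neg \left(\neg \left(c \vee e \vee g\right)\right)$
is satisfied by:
  {c: True, e: True, g: True}
  {c: True, e: True, g: False}
  {c: True, g: True, e: False}
  {c: True, g: False, e: False}
  {e: True, g: True, c: False}
  {e: True, g: False, c: False}
  {g: True, e: False, c: False}


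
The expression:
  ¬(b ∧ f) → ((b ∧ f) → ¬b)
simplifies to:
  True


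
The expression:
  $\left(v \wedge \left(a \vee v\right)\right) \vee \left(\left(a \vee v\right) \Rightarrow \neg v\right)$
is always true.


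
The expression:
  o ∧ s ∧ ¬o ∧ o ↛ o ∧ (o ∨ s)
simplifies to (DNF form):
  False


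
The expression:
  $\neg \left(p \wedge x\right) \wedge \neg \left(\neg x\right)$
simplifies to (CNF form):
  $x \wedge \neg p$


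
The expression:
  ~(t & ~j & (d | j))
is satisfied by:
  {j: True, t: False, d: False}
  {j: False, t: False, d: False}
  {d: True, j: True, t: False}
  {d: True, j: False, t: False}
  {t: True, j: True, d: False}
  {t: True, j: False, d: False}
  {t: True, d: True, j: True}


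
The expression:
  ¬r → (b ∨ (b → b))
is always true.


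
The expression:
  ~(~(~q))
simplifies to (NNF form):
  ~q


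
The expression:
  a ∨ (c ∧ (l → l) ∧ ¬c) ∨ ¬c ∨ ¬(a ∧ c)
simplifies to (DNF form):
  True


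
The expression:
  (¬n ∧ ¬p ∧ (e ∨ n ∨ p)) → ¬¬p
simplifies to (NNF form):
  n ∨ p ∨ ¬e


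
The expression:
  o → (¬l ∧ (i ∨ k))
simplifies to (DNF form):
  (i ∧ ¬l) ∨ (k ∧ ¬l) ∨ ¬o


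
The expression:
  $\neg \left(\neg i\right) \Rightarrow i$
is always true.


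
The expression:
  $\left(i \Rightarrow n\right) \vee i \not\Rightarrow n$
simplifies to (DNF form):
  $\text{True}$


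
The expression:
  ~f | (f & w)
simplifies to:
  w | ~f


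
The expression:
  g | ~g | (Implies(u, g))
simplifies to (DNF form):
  True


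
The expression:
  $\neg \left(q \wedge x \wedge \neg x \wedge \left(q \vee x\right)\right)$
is always true.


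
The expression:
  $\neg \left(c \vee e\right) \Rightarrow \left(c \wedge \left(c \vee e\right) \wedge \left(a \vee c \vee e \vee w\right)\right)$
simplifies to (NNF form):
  $c \vee e$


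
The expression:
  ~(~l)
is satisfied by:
  {l: True}


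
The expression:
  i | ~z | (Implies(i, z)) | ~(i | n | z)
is always true.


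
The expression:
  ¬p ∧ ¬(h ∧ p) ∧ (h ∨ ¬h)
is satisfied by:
  {p: False}


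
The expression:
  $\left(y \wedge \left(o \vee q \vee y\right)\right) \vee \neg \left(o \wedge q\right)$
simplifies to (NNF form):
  $y \vee \neg o \vee \neg q$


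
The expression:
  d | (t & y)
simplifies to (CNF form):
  (d | t) & (d | y)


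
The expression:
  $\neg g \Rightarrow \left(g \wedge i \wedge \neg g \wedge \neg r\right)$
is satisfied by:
  {g: True}


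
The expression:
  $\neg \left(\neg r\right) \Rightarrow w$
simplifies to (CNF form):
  $w \vee \neg r$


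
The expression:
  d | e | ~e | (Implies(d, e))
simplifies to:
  True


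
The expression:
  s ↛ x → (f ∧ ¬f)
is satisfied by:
  {x: True, s: False}
  {s: False, x: False}
  {s: True, x: True}


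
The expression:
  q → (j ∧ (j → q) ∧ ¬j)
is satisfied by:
  {q: False}


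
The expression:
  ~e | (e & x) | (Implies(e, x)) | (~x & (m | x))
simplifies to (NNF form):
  m | x | ~e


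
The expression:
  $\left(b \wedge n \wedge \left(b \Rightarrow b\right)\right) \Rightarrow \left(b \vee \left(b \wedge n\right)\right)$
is always true.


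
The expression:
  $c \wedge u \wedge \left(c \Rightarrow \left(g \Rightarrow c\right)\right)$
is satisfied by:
  {c: True, u: True}


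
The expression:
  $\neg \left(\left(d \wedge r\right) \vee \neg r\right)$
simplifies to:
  $r \wedge \neg d$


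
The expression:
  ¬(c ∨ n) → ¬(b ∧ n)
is always true.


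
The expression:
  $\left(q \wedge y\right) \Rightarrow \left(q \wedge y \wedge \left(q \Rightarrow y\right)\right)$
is always true.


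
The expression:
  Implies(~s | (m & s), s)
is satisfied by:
  {s: True}


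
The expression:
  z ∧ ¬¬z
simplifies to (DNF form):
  z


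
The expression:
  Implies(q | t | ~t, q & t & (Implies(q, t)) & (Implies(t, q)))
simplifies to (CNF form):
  q & t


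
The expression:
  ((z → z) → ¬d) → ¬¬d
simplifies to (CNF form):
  d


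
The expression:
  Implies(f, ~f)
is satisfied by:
  {f: False}


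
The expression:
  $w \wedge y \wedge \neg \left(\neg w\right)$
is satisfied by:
  {w: True, y: True}


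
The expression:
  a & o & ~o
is never true.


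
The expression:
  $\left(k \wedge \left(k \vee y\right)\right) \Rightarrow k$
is always true.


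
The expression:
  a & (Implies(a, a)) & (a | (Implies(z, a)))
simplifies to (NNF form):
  a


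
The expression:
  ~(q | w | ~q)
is never true.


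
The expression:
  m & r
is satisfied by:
  {r: True, m: True}


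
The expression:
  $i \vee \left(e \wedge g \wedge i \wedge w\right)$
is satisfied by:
  {i: True}


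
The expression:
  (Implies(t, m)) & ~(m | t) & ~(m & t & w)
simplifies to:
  ~m & ~t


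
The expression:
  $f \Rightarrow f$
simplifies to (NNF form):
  $\text{True}$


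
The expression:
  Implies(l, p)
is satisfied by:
  {p: True, l: False}
  {l: False, p: False}
  {l: True, p: True}


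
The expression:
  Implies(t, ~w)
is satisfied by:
  {w: False, t: False}
  {t: True, w: False}
  {w: True, t: False}


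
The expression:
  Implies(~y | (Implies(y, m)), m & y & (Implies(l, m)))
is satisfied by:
  {y: True}


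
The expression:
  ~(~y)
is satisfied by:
  {y: True}


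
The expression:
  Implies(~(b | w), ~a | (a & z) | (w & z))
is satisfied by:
  {b: True, z: True, w: True, a: False}
  {b: True, z: True, w: False, a: False}
  {b: True, w: True, z: False, a: False}
  {b: True, w: False, z: False, a: False}
  {z: True, w: True, b: False, a: False}
  {z: True, b: False, w: False, a: False}
  {z: False, w: True, b: False, a: False}
  {z: False, b: False, w: False, a: False}
  {b: True, a: True, z: True, w: True}
  {b: True, a: True, z: True, w: False}
  {b: True, a: True, w: True, z: False}
  {b: True, a: True, w: False, z: False}
  {a: True, z: True, w: True, b: False}
  {a: True, z: True, w: False, b: False}
  {a: True, w: True, z: False, b: False}


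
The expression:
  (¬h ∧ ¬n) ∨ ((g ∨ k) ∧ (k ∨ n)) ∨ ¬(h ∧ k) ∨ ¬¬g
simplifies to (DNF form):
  True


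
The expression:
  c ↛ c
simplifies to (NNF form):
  False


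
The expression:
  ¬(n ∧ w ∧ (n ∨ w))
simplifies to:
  ¬n ∨ ¬w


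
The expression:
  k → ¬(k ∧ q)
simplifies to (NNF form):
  ¬k ∨ ¬q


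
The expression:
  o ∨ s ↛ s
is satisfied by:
  {o: True}


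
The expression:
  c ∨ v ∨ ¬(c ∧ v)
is always true.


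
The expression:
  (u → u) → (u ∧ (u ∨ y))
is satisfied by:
  {u: True}


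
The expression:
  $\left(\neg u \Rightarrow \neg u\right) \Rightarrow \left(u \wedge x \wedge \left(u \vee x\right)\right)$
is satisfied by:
  {u: True, x: True}


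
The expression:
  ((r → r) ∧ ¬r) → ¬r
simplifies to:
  True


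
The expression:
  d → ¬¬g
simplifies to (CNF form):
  g ∨ ¬d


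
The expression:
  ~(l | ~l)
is never true.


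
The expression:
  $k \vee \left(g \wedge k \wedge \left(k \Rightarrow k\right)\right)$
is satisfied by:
  {k: True}


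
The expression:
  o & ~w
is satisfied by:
  {o: True, w: False}


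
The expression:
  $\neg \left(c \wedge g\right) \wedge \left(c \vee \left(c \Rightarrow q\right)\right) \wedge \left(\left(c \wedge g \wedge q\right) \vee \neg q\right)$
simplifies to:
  $\neg q \wedge \left(\neg c \vee \neg g\right)$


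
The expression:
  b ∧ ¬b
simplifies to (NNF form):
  False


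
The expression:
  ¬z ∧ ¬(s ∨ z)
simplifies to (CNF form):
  ¬s ∧ ¬z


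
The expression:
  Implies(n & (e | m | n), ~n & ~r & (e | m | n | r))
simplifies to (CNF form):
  ~n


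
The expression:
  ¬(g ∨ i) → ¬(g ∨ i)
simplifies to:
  True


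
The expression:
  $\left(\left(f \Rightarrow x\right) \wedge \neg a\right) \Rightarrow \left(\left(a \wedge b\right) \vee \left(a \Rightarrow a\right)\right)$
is always true.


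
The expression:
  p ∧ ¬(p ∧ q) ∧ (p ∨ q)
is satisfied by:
  {p: True, q: False}


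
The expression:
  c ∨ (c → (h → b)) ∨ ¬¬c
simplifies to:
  True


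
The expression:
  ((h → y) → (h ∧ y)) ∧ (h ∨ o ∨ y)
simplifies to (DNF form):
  h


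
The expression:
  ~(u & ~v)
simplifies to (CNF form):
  v | ~u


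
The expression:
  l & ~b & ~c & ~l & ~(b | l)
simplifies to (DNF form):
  False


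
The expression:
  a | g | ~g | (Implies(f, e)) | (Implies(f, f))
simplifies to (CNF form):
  True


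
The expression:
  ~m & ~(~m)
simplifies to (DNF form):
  False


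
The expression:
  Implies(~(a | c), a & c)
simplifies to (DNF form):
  a | c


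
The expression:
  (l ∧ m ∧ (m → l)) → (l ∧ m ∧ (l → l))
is always true.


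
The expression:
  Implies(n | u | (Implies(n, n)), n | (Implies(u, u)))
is always true.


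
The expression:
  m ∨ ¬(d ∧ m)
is always true.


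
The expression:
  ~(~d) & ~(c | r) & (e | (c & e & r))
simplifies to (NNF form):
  d & e & ~c & ~r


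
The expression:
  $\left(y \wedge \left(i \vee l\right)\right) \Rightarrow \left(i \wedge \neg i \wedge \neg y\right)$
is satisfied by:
  {i: False, y: False, l: False}
  {l: True, i: False, y: False}
  {i: True, l: False, y: False}
  {l: True, i: True, y: False}
  {y: True, l: False, i: False}


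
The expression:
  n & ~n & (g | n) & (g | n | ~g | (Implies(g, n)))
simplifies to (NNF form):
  False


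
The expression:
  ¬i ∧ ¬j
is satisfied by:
  {i: False, j: False}


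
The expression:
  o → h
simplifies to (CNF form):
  h ∨ ¬o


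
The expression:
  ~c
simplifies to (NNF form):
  ~c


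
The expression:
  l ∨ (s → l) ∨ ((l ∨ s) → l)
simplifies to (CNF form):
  l ∨ ¬s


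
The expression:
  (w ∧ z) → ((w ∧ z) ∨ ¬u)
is always true.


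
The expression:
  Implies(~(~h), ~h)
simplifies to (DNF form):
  ~h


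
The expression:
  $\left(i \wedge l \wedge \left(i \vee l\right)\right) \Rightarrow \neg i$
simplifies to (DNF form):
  $\neg i \vee \neg l$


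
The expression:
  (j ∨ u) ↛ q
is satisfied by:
  {u: True, j: True, q: False}
  {u: True, q: False, j: False}
  {j: True, q: False, u: False}


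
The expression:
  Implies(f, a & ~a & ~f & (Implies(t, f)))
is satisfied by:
  {f: False}


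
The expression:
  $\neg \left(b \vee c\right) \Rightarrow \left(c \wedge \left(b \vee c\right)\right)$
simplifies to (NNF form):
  $b \vee c$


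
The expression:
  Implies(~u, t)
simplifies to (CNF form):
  t | u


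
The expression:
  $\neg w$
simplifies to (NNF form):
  $\neg w$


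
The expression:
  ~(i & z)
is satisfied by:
  {z: False, i: False}
  {i: True, z: False}
  {z: True, i: False}


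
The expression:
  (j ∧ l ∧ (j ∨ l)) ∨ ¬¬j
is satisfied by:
  {j: True}


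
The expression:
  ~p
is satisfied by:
  {p: False}


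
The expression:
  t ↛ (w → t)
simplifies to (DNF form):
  False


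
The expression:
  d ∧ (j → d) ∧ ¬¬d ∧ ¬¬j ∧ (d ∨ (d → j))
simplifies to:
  d ∧ j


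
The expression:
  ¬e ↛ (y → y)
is never true.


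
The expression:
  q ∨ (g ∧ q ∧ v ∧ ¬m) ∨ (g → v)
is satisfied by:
  {q: True, v: True, g: False}
  {q: True, g: False, v: False}
  {v: True, g: False, q: False}
  {v: False, g: False, q: False}
  {q: True, v: True, g: True}
  {q: True, g: True, v: False}
  {v: True, g: True, q: False}


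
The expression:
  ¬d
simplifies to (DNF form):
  ¬d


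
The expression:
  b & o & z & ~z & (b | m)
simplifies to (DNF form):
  False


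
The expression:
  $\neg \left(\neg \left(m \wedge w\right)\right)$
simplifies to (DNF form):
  $m \wedge w$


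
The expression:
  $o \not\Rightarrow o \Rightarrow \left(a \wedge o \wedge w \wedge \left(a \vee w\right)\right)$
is always true.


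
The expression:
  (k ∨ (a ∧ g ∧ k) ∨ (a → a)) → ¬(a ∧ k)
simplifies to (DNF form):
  ¬a ∨ ¬k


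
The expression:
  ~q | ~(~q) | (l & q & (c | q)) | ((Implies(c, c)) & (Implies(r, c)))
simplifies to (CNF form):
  True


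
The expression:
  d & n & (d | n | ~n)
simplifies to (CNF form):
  d & n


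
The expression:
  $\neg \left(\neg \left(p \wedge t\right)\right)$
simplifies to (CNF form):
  $p \wedge t$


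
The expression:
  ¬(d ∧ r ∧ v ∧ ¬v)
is always true.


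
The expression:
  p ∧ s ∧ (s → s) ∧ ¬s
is never true.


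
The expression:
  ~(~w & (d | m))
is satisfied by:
  {w: True, d: False, m: False}
  {m: True, w: True, d: False}
  {w: True, d: True, m: False}
  {m: True, w: True, d: True}
  {m: False, d: False, w: False}


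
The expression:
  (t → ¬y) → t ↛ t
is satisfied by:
  {t: True, y: True}


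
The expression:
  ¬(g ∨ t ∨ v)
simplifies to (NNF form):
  ¬g ∧ ¬t ∧ ¬v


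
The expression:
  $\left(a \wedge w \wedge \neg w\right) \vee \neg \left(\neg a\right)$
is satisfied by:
  {a: True}


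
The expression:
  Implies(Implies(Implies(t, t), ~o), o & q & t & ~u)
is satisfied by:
  {o: True}


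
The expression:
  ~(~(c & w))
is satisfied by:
  {c: True, w: True}


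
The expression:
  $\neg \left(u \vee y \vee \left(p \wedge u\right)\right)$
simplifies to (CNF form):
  $\neg u \wedge \neg y$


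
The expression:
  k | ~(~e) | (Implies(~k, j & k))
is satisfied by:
  {k: True, e: True}
  {k: True, e: False}
  {e: True, k: False}


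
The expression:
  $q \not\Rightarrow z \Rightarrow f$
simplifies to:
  $f \vee z \vee \neg q$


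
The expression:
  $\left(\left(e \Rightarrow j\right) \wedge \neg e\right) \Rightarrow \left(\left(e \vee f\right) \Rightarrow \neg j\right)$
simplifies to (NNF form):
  $e \vee \neg f \vee \neg j$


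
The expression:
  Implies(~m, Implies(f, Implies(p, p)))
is always true.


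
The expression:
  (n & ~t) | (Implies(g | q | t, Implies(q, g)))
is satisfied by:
  {n: True, g: True, t: False, q: False}
  {g: True, n: False, t: False, q: False}
  {n: True, g: True, t: True, q: False}
  {g: True, t: True, n: False, q: False}
  {n: True, t: False, g: False, q: False}
  {n: False, t: False, g: False, q: False}
  {n: True, t: True, g: False, q: False}
  {t: True, n: False, g: False, q: False}
  {q: True, n: True, g: True, t: False}
  {q: True, g: True, n: False, t: False}
  {q: True, n: True, g: True, t: True}
  {q: True, g: True, t: True, n: False}
  {q: True, n: True, t: False, g: False}


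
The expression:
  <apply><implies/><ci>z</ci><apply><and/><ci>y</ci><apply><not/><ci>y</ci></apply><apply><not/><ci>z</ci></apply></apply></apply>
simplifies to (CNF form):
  <apply><not/><ci>z</ci></apply>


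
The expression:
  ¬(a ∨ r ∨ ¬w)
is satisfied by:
  {w: True, r: False, a: False}


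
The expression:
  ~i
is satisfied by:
  {i: False}


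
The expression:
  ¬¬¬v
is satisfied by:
  {v: False}


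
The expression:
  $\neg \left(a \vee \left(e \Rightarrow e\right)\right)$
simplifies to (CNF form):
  $\text{False}$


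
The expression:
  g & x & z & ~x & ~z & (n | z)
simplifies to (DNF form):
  False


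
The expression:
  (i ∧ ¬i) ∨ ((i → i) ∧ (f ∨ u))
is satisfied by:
  {u: True, f: True}
  {u: True, f: False}
  {f: True, u: False}


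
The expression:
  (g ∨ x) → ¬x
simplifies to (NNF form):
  ¬x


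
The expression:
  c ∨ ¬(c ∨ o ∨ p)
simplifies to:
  c ∨ (¬o ∧ ¬p)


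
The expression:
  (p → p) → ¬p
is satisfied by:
  {p: False}


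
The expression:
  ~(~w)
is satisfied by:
  {w: True}


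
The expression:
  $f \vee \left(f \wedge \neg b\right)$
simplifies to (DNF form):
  $f$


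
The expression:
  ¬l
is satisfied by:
  {l: False}


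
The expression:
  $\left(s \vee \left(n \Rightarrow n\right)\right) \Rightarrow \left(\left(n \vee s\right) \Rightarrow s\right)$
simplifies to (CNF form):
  $s \vee \neg n$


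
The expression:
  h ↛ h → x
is always true.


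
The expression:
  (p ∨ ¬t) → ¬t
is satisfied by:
  {p: False, t: False}
  {t: True, p: False}
  {p: True, t: False}


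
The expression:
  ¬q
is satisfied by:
  {q: False}


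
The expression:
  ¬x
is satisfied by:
  {x: False}


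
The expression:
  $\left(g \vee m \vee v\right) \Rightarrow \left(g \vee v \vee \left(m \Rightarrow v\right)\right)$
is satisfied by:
  {v: True, g: True, m: False}
  {v: True, g: False, m: False}
  {g: True, v: False, m: False}
  {v: False, g: False, m: False}
  {v: True, m: True, g: True}
  {v: True, m: True, g: False}
  {m: True, g: True, v: False}


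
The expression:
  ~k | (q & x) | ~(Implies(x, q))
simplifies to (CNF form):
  x | ~k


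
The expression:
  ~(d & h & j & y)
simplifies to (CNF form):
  ~d | ~h | ~j | ~y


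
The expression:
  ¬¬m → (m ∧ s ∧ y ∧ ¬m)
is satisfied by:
  {m: False}


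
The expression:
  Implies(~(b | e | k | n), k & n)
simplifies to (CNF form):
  b | e | k | n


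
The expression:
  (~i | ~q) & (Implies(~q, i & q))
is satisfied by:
  {q: True, i: False}


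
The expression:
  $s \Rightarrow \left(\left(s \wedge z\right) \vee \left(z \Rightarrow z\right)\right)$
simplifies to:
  $\text{True}$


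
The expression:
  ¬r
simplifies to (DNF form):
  ¬r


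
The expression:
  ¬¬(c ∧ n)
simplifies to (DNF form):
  c ∧ n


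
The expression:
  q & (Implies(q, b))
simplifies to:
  b & q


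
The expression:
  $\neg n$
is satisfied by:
  {n: False}


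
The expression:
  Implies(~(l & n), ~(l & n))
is always true.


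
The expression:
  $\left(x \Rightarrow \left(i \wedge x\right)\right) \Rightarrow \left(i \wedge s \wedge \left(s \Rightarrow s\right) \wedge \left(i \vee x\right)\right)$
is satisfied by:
  {x: True, s: True, i: False}
  {x: True, s: False, i: False}
  {i: True, x: True, s: True}
  {i: True, s: True, x: False}


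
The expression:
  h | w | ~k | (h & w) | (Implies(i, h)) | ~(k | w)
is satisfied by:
  {h: True, w: True, k: False, i: False}
  {h: True, k: False, i: False, w: False}
  {w: True, k: False, i: False, h: False}
  {w: False, k: False, i: False, h: False}
  {h: True, i: True, w: True, k: False}
  {h: True, i: True, w: False, k: False}
  {i: True, w: True, h: False, k: False}
  {i: True, h: False, k: False, w: False}
  {w: True, h: True, k: True, i: False}
  {h: True, k: True, w: False, i: False}
  {w: True, k: True, h: False, i: False}
  {k: True, h: False, i: False, w: False}
  {h: True, i: True, k: True, w: True}
  {h: True, i: True, k: True, w: False}
  {i: True, k: True, w: True, h: False}


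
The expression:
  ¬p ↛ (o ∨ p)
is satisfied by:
  {o: False, p: False}


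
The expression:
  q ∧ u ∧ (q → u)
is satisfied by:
  {u: True, q: True}


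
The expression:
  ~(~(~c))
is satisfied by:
  {c: False}


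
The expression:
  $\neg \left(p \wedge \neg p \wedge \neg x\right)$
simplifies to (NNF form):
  $\text{True}$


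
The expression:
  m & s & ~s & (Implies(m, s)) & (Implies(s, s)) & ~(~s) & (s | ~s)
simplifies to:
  False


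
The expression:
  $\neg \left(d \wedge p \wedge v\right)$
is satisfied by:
  {p: False, v: False, d: False}
  {d: True, p: False, v: False}
  {v: True, p: False, d: False}
  {d: True, v: True, p: False}
  {p: True, d: False, v: False}
  {d: True, p: True, v: False}
  {v: True, p: True, d: False}


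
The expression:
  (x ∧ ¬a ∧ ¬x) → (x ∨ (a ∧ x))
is always true.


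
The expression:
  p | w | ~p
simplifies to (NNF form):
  True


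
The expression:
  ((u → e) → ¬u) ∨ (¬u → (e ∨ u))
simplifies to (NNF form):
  True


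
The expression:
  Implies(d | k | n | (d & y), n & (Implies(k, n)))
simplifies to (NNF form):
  n | (~d & ~k)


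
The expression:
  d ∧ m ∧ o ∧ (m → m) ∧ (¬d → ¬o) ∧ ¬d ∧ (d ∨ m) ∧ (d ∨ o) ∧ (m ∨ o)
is never true.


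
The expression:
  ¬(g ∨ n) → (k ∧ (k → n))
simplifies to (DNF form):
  g ∨ n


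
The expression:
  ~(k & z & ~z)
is always true.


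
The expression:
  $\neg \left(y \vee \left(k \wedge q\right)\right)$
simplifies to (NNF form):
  $\neg y \wedge \left(\neg k \vee \neg q\right)$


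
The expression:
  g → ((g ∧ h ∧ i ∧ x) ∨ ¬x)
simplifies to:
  (h ∧ i) ∨ ¬g ∨ ¬x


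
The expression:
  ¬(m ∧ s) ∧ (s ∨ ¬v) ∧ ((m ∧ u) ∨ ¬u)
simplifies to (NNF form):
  (m ∨ ¬u) ∧ (s ∨ ¬v) ∧ (¬m ∨ ¬s)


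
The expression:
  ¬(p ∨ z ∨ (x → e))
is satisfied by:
  {x: True, e: False, z: False, p: False}


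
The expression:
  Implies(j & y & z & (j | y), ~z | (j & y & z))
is always true.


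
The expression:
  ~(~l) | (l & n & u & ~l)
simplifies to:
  l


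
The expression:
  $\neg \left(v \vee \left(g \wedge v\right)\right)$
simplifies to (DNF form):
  $\neg v$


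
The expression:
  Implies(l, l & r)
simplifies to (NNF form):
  r | ~l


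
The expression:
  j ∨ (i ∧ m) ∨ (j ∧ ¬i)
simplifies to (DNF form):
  j ∨ (i ∧ m)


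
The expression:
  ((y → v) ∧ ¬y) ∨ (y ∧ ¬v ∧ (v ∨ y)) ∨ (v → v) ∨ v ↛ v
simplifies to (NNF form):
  True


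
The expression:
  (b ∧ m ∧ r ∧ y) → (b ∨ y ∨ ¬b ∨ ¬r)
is always true.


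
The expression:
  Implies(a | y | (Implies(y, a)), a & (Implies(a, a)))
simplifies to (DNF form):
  a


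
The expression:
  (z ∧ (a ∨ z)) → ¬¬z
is always true.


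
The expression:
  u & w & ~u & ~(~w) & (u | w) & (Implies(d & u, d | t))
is never true.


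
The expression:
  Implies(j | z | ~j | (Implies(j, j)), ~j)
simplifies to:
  ~j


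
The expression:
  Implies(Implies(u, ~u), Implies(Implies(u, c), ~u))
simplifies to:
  True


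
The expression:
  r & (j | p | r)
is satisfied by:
  {r: True}


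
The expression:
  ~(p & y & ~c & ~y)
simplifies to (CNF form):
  True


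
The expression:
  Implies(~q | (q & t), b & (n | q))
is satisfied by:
  {n: True, b: True, q: True, t: False}
  {b: True, q: True, t: False, n: False}
  {n: True, b: True, t: True, q: True}
  {b: True, t: True, q: True, n: False}
  {b: True, n: True, q: False, t: False}
  {b: True, t: True, n: True, q: False}
  {n: True, q: True, t: False, b: False}
  {q: True, n: False, t: False, b: False}


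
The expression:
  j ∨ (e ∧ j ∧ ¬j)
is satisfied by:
  {j: True}


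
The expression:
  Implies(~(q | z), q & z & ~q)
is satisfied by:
  {q: True, z: True}
  {q: True, z: False}
  {z: True, q: False}


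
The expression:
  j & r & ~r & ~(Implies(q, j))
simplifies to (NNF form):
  False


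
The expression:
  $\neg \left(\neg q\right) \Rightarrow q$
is always true.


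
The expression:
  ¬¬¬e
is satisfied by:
  {e: False}


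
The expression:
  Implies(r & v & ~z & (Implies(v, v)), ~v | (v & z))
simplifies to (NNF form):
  z | ~r | ~v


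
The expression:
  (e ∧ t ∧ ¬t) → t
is always true.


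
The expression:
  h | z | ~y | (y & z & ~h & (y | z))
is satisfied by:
  {z: True, h: True, y: False}
  {z: True, h: False, y: False}
  {h: True, z: False, y: False}
  {z: False, h: False, y: False}
  {y: True, z: True, h: True}
  {y: True, z: True, h: False}
  {y: True, h: True, z: False}


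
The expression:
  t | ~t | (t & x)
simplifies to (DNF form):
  True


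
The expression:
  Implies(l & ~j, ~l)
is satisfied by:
  {j: True, l: False}
  {l: False, j: False}
  {l: True, j: True}


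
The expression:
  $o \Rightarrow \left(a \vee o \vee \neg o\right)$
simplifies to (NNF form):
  $\text{True}$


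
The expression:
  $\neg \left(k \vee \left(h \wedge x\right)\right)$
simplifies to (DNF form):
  $\left(\neg h \wedge \neg k\right) \vee \left(\neg k \wedge \neg x\right)$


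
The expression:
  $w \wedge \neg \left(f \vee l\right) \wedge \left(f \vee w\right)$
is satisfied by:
  {w: True, l: False, f: False}


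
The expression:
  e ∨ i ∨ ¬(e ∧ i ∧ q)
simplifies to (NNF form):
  True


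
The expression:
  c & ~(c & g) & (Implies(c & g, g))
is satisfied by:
  {c: True, g: False}


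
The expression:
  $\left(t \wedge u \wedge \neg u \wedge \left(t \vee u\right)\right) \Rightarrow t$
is always true.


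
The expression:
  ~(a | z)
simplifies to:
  ~a & ~z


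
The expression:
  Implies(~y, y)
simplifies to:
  y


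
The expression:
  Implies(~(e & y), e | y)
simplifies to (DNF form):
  e | y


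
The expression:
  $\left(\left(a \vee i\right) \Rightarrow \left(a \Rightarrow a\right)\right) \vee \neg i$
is always true.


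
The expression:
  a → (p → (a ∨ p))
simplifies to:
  True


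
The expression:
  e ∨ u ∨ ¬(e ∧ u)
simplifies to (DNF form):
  True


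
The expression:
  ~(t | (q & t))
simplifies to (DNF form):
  ~t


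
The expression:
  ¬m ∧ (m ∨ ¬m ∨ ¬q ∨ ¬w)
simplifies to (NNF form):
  ¬m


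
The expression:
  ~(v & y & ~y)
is always true.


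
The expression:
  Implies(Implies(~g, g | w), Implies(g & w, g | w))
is always true.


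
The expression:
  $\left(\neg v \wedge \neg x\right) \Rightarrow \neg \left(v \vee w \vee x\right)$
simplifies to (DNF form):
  $v \vee x \vee \neg w$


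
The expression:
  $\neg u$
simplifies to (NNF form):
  $\neg u$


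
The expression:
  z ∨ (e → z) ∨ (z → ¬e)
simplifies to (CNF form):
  True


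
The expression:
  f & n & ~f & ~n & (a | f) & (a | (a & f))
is never true.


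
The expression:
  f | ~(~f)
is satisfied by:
  {f: True}


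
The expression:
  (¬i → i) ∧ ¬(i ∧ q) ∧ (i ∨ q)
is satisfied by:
  {i: True, q: False}


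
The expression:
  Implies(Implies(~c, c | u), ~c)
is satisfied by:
  {c: False}


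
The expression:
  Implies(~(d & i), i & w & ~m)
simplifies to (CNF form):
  i & (d | w) & (d | ~m)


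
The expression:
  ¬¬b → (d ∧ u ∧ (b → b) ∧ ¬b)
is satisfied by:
  {b: False}


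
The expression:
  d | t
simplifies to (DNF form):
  d | t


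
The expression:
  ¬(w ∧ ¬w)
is always true.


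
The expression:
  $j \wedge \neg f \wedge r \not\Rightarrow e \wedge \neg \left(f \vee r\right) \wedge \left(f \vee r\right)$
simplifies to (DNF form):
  $\text{False}$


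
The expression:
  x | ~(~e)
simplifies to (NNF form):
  e | x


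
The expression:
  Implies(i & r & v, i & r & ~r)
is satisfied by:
  {v: False, i: False, r: False}
  {r: True, v: False, i: False}
  {i: True, v: False, r: False}
  {r: True, i: True, v: False}
  {v: True, r: False, i: False}
  {r: True, v: True, i: False}
  {i: True, v: True, r: False}


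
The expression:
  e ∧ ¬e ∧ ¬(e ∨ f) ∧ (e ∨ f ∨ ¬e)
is never true.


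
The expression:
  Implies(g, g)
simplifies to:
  True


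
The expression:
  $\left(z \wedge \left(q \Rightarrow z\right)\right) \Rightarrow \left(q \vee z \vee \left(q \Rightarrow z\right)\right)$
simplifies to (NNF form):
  $\text{True}$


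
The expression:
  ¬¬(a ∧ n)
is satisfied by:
  {a: True, n: True}


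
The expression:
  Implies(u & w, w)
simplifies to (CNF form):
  True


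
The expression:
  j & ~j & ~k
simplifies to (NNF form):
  False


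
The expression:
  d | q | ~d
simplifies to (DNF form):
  True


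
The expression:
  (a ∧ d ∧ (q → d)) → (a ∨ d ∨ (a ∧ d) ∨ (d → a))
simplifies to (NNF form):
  True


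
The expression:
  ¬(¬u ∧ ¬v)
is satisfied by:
  {v: True, u: True}
  {v: True, u: False}
  {u: True, v: False}


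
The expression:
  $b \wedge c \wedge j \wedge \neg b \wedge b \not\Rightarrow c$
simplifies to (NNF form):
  $\text{False}$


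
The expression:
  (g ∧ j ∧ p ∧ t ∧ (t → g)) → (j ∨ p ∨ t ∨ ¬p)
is always true.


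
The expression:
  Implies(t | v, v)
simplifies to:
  v | ~t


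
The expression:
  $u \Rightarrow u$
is always true.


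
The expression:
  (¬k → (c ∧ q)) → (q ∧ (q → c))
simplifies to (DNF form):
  (c ∧ q) ∨ ¬k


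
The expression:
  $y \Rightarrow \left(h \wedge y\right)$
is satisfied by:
  {h: True, y: False}
  {y: False, h: False}
  {y: True, h: True}


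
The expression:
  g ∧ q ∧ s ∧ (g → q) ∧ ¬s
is never true.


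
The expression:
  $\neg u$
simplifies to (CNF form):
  $\neg u$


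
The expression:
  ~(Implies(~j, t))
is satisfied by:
  {t: False, j: False}


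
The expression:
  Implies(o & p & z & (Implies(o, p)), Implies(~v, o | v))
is always true.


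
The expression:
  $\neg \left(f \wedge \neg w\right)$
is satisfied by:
  {w: True, f: False}
  {f: False, w: False}
  {f: True, w: True}


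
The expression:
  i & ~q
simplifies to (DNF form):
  i & ~q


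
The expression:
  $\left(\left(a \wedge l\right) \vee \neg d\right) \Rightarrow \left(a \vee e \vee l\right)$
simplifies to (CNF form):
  $a \vee d \vee e \vee l$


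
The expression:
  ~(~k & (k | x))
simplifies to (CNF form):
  k | ~x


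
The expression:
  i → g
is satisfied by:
  {g: True, i: False}
  {i: False, g: False}
  {i: True, g: True}


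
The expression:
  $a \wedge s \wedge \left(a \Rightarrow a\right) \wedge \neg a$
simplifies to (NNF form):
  $\text{False}$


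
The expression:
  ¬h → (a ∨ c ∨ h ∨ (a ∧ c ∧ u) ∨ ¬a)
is always true.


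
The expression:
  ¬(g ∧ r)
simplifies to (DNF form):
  ¬g ∨ ¬r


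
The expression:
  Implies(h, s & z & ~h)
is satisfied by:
  {h: False}


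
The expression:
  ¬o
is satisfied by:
  {o: False}


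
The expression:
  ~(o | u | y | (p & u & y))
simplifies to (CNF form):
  ~o & ~u & ~y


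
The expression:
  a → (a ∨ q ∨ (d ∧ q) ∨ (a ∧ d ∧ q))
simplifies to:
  True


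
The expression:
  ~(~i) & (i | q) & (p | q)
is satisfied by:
  {i: True, q: True, p: True}
  {i: True, q: True, p: False}
  {i: True, p: True, q: False}


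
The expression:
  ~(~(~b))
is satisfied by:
  {b: False}


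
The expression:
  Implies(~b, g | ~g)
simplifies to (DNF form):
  True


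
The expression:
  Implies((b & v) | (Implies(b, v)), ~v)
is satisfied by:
  {v: False}


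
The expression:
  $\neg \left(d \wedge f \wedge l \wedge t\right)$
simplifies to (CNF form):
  $\neg d \vee \neg f \vee \neg l \vee \neg t$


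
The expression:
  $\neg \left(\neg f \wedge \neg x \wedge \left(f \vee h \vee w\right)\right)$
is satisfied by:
  {x: True, f: True, w: False, h: False}
  {x: True, f: True, h: True, w: False}
  {x: True, f: True, w: True, h: False}
  {x: True, f: True, h: True, w: True}
  {x: True, w: False, h: False, f: False}
  {x: True, h: True, w: False, f: False}
  {x: True, w: True, h: False, f: False}
  {x: True, h: True, w: True, f: False}
  {f: True, w: False, h: False, x: False}
  {h: True, f: True, w: False, x: False}
  {f: True, w: True, h: False, x: False}
  {h: True, f: True, w: True, x: False}
  {f: False, w: False, h: False, x: False}


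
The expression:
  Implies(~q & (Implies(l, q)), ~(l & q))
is always true.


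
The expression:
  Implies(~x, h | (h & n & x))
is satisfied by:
  {x: True, h: True}
  {x: True, h: False}
  {h: True, x: False}


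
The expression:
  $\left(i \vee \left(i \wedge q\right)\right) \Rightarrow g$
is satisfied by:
  {g: True, i: False}
  {i: False, g: False}
  {i: True, g: True}


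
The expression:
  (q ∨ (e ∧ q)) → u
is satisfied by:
  {u: True, q: False}
  {q: False, u: False}
  {q: True, u: True}


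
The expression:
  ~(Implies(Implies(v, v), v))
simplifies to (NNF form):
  ~v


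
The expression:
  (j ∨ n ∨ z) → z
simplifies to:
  z ∨ (¬j ∧ ¬n)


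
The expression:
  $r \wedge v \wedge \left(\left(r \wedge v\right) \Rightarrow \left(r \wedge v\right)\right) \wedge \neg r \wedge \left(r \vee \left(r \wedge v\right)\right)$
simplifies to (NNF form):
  $\text{False}$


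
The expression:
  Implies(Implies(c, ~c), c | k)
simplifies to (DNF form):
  c | k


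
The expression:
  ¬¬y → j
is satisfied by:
  {j: True, y: False}
  {y: False, j: False}
  {y: True, j: True}


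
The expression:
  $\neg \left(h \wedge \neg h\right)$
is always true.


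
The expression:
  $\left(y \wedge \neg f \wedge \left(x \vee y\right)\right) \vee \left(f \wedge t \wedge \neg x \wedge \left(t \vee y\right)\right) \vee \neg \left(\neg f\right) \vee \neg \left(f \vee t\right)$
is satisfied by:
  {y: True, f: True, t: False}
  {y: True, f: False, t: False}
  {f: True, y: False, t: False}
  {y: False, f: False, t: False}
  {y: True, t: True, f: True}
  {y: True, t: True, f: False}
  {t: True, f: True, y: False}


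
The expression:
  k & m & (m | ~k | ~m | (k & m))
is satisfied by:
  {m: True, k: True}


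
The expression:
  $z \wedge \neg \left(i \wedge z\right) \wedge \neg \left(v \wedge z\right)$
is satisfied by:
  {z: True, v: False, i: False}


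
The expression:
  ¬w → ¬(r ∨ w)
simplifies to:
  w ∨ ¬r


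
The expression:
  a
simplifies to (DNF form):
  a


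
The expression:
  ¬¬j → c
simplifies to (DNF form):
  c ∨ ¬j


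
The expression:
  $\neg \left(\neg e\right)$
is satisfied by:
  {e: True}


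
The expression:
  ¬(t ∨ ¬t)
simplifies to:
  False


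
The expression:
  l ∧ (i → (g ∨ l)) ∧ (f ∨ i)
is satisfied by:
  {i: True, f: True, l: True}
  {i: True, l: True, f: False}
  {f: True, l: True, i: False}


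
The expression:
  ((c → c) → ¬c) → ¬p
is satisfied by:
  {c: True, p: False}
  {p: False, c: False}
  {p: True, c: True}


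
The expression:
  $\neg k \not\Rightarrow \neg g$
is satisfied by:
  {g: True, k: False}


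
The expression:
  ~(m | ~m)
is never true.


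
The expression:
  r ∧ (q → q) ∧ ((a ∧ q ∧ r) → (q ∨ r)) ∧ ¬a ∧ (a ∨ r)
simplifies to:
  r ∧ ¬a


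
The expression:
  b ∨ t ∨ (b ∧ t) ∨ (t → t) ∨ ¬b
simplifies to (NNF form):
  True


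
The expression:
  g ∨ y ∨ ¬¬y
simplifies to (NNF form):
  g ∨ y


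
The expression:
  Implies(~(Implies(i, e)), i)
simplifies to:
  True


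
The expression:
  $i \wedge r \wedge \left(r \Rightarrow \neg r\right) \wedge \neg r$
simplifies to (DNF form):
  $\text{False}$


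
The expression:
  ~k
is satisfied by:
  {k: False}


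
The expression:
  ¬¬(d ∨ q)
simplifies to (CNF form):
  d ∨ q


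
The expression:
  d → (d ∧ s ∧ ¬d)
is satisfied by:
  {d: False}


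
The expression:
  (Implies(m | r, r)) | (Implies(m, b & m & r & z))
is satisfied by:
  {r: True, m: False}
  {m: False, r: False}
  {m: True, r: True}


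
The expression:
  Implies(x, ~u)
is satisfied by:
  {u: False, x: False}
  {x: True, u: False}
  {u: True, x: False}


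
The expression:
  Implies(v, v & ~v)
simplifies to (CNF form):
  ~v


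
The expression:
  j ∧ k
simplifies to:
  j ∧ k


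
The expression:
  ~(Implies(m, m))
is never true.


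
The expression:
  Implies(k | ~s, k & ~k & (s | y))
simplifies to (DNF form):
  s & ~k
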